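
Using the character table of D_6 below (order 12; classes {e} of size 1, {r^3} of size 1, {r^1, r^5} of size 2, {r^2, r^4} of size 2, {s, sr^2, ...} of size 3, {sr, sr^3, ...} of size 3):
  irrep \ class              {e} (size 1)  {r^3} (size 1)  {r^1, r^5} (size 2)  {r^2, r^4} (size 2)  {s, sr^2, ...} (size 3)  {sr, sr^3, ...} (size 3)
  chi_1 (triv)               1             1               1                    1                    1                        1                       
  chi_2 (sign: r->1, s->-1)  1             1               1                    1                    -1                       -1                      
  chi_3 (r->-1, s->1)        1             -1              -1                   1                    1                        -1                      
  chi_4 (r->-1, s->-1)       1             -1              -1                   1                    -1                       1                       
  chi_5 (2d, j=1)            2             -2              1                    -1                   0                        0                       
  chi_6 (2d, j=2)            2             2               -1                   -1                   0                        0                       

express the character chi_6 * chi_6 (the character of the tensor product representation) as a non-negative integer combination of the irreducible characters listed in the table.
chi_6 tensor chi_6 = chi_1 + chi_2 + chi_6 (all other irreducibles have multiplicity 0).

Reasoning: The character of a tensor product is the pointwise product (chi_6 * chi_6)(C) = chi_6(C) * chi_6(C):
  {e}: (2)*(2), {r^3}: (2)*(2), {r^1, r^5}: (-1)*(-1), {r^2, r^4}: (-1)*(-1), {s, sr^2, ...}: (0)*(0), {sr, sr^3, ...}: (0)*(0)
so (chi_6 * chi_6) takes values
  {e} -> 4, {r^3} -> 4, {r^1, r^5} -> 1, {r^2, r^4} -> 1, {s, sr^2, ...} -> 0, {sr, sr^3, ...} -> 0.
Now take the inner product of this character with each irreducible chi from the table, <chi_6*chi_6, chi> = (1/12) sum_C |C| (chi_6*chi_6)(C) conj(chi(C)):
  <chi_6*chi_6, chi_1> = (1/12)[1*(4)*conj(1) + 1*(4)*conj(1) + 2*(1)*conj(1) + 2*(1)*conj(1) + 3*(0)*conj(1) + 3*(0)*conj(1)]
      = (1/12)[(4) + (4) + (2) + (2) + (0) + (0)] = 12/12 = 1
  <chi_6*chi_6, chi_2> = (1/12)[1*(4)*conj(1) + 1*(4)*conj(1) + 2*(1)*conj(1) + 2*(1)*conj(1) + 3*(0)*conj(-1) + 3*(0)*conj(-1)]
      = (1/12)[(4) + (4) + (2) + (2) + (0) + (0)] = 12/12 = 1
  <chi_6*chi_6, chi_3> = (1/12)[1*(4)*conj(1) + 1*(4)*conj(-1) + 2*(1)*conj(-1) + 2*(1)*conj(1) + 3*(0)*conj(1) + 3*(0)*conj(-1)]
      = (1/12)[(4) + (-4) + (-2) + (2) + (0) + (0)] = 0/12 = 0
  <chi_6*chi_6, chi_4> = (1/12)[1*(4)*conj(1) + 1*(4)*conj(-1) + 2*(1)*conj(-1) + 2*(1)*conj(1) + 3*(0)*conj(-1) + 3*(0)*conj(1)]
      = (1/12)[(4) + (-4) + (-2) + (2) + (0) + (0)] = 0/12 = 0
  <chi_6*chi_6, chi_5> = (1/12)[1*(4)*conj(2) + 1*(4)*conj(-2) + 2*(1)*conj(1) + 2*(1)*conj(-1) + 3*(0)*conj(0) + 3*(0)*conj(0)]
      = (1/12)[(8) + (-8) + (2) + (-2) + (0) + (0)] = 0/12 = 0
  <chi_6*chi_6, chi_6> = (1/12)[1*(4)*conj(2) + 1*(4)*conj(2) + 2*(1)*conj(-1) + 2*(1)*conj(-1) + 3*(0)*conj(0) + 3*(0)*conj(0)]
      = (1/12)[(8) + (8) + (-2) + (-2) + (0) + (0)] = 12/12 = 1
Hence the multiplicities are chi_1: 1, chi_2: 1, chi_6: 1. Dimension check: dim(chi_6)*dim(chi_6) = 2*2 = 4 and sum (mult * dim) = 1*1 + 1*1 + 1*2 = 4.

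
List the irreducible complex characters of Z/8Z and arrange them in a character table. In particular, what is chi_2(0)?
Character table of Z/8Z (irreps indexed chi_0,...,chi_7 with chi_k(m) = zeta_8^(k*m), zeta_8 = exp(2*pi*i/8)):
  irrep \ class  {0} (size 1)  {1} (size 1)    {2} (size 1)  {3} (size 1)    {4} (size 1)  {5} (size 1)    {6} (size 1)  {7} (size 1)  
  chi_0          1             1               1             1               1             1               1             1             
  chi_1          1             exp(I*pi/4)     I             exp(3*I*pi/4)   -1            exp(-3*I*pi/4)  -I            exp(-I*pi/4)  
  chi_2          1             I               -1            -I              1             I               -1            -I            
  chi_3          1             exp(3*I*pi/4)   -I            exp(I*pi/4)     -1            exp(-I*pi/4)    I             exp(-3*I*pi/4)
  chi_4          1             -1              1             -1              1             -1              1             -1            
  chi_5          1             exp(-3*I*pi/4)  I             exp(-I*pi/4)    -1            exp(I*pi/4)     -I            exp(3*I*pi/4) 
  chi_6          1             -I              -1            I               1             -I              -1            I             
  chi_7          1             exp(-I*pi/4)    -I            exp(-3*I*pi/4)  -1            exp(3*I*pi/4)   I             exp(I*pi/4)   

Spot check: chi_2(0) = zeta_8^(2*0) = zeta_8^0 = 1.

Solution. Z/8Z is abelian, so all 8 irreducible complex representations are 1-dimensional. They are given by chi_k(m) = zeta_8^(k*m) for k = 0,...,7. Row orthogonality: sum_m chi_k(m) conj(chi_l(m)) = 8 * [k = l].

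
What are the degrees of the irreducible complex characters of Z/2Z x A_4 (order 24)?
Dimensions: 1, 1, 1, 1, 1, 1, 3, 3

Solution. There are 8 irreducibles (= number of conjugacy classes). Their dimensions d_i satisfy sum d_i^2 = |G| = 24: 1 + 1 + 1 + 1 + 1 + 1 + 9 + 9 = 24. (For the product with Z/2Z: each of the 2 1-dim characters of Z/2Z tensors with each irrep of A_4, giving 2 copies of each A_4-dimension.)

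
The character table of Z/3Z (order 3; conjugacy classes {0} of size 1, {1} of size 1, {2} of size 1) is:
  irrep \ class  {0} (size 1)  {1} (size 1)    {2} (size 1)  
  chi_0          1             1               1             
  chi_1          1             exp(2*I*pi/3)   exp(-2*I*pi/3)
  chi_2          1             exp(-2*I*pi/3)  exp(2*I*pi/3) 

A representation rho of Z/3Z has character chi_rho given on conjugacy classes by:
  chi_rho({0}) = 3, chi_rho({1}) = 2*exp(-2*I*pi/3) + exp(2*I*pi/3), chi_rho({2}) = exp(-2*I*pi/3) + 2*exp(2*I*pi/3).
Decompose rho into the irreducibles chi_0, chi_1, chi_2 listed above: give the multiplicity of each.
Multiplicities: chi_0: 0, chi_1: 1, chi_2: 2.

Details: Use <chi_rho, chi> = (1/|G|) sum_C |C| * chi_rho(C) * conj(chi(C)) with |G| = 3 for each irreducible chi in the table:
  <chi_rho, chi_0> = (1/3)[1*(3)*conj(1) + 1*(2*exp(-2*I*pi/3) + exp(2*I*pi/3))*conj(1) + 1*(exp(-2*I*pi/3) + 2*exp(2*I*pi/3))*conj(1)]
      = (1/3)[(3) + (2*exp(-2*I*pi/3) + exp(2*I*pi/3)) + (exp(-2*I*pi/3) + 2*exp(2*I*pi/3))] = 0/3 = 0
  <chi_rho, chi_1> = (1/3)[1*(3)*conj(1) + 1*(2*exp(-2*I*pi/3) + exp(2*I*pi/3))*conj(exp(2*I*pi/3)) + 1*(exp(-2*I*pi/3) + 2*exp(2*I*pi/3))*conj(exp(-2*I*pi/3))]
      = (1/3)[(3) + (1 + 2*exp(2*I*pi/3)) + (1 + 2*exp(-2*I*pi/3))] = 3/3 = 1
  <chi_rho, chi_2> = (1/3)[1*(3)*conj(1) + 1*(2*exp(-2*I*pi/3) + exp(2*I*pi/3))*conj(exp(-2*I*pi/3)) + 1*(exp(-2*I*pi/3) + 2*exp(2*I*pi/3))*conj(exp(2*I*pi/3))]
      = (1/3)[(3) + (2 + exp(-2*I*pi/3)) + (2 + exp(2*I*pi/3))] = 6/3 = 2
(Exp terms are combined using exp(i*s)*conj(exp(i*t)) = exp(i*(s-t)), and sums of them are collapsed using the identity that for every m > 1 the m distinct m-th roots of unity sum to 0, e.g. 1 + exp(2*I*pi/3) + exp(-2*I*pi/3) = 0.)
Dimension check: dim(rho) = sum (mult * dim) = 0*1 + 1*1 + 2*1 = 3 = chi_rho(e) = 3.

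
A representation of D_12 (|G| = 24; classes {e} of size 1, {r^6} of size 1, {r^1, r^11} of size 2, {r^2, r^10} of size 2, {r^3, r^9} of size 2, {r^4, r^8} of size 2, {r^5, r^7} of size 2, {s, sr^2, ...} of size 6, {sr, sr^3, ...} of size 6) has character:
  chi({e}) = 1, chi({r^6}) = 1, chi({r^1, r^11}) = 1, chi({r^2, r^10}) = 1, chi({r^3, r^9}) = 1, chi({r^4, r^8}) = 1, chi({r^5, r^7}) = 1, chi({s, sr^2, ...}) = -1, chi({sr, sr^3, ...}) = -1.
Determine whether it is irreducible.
Irreducible: <chi, chi> = 1.

Details: <chi, chi> = (1/|G|) sum_C |C| * |chi(C)|^2 = (1/24)[1*|1|^2 + 1*|1|^2 + 2*|1|^2 + 2*|1|^2 + 2*|1|^2 + 2*|1|^2 + 2*|1|^2 + 6*|-1|^2 + 6*|-1|^2]
  = (1/24)[(1) + (1) + (2) + (2) + (2) + (2) + (2) + (6) + (6)] = 24/24 = 1.
A character is irreducible iff <chi, chi> = 1, so this representation is irreducible.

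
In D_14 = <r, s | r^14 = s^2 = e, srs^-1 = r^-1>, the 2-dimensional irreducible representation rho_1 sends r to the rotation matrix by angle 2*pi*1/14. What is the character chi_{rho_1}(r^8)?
chi_{rho_1}(r^8) = 2*cos(2*pi*1*8/14) = -2*cos(pi/7)

Derivation: rho_1(r^8) is rotation by angle 2*pi*1*8/14, whose trace is 2*cos(2*pi*1*8/14) = -2*cos(pi/7).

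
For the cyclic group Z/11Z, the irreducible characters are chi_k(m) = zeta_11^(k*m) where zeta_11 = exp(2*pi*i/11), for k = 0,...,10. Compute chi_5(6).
chi_5(6) = zeta_11^30 = exp(-6*I*pi/11)

Working: chi_5(6) = zeta_11^(5*6) = zeta_11^30. Since zeta_11^11 = 1, this equals zeta_11^8 = exp(2*pi*i*8/11) = exp(-6*I*pi/11).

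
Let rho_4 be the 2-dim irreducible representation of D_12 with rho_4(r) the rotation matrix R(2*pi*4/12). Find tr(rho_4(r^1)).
chi_{rho_4}(r^1) = 2*cos(2*pi*4*1/12) = -1

Why: rho_4(r^1) is rotation by angle 2*pi*4*1/12, whose trace is 2*cos(2*pi*4*1/12) = -1.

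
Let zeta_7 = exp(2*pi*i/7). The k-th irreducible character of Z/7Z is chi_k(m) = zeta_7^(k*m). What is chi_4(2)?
chi_4(2) = zeta_7^8 = exp(2*I*pi/7)

chi_4(2) = zeta_7^(4*2) = zeta_7^8. Since zeta_7^7 = 1, this equals zeta_7^1 = exp(2*pi*i*1/7) = exp(2*I*pi/7).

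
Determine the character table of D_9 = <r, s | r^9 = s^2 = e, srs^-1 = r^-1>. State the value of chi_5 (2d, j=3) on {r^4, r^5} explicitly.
Conjugacy classes: {e} of size 1, {r^1, r^8} of size 2, {r^2, r^7} of size 2, {r^3, r^6} of size 2, {r^4, r^5} of size 2, {s, sr, ..., sr^8} of size 9.
Character table:
  irrep \ class              {e} (size 1)  {r^1, r^8} (size 2)  {r^2, r^7} (size 2)  {r^3, r^6} (size 2)  {r^4, r^5} (size 2)  {s, sr, ..., sr^8} (size 9)
  chi_1 (triv)               1             1                    1                    1                    1                    1                          
  chi_2 (sign: r->1, s->-1)  1             1                    1                    1                    1                    -1                         
  chi_3 (2d, j=1)            2             2*cos(2*pi/9)        2*cos(4*pi/9)        -1                   -2*cos(pi/9)         0                          
  chi_4 (2d, j=2)            2             2*cos(4*pi/9)        -2*cos(pi/9)         -1                   2*cos(2*pi/9)        0                          
  chi_5 (2d, j=3)            2             -1                   -1                   2                    -1                   0                          
  chi_6 (2d, j=4)            2             -2*cos(pi/9)         2*cos(2*pi/9)        -1                   2*cos(4*pi/9)        0                          

Spot check: chi_5 (2d, j=3) on {r^4, r^5} = -1.

Derivation: D_9 has order 2*9 = 18 with 6 conjugacy classes, hence 6 irreducibles. Sum of squared dims 1 + 1 + 4 + 4 + 4 + 4 = 18 = |G|. Linear characters come from the abelianisation; the 2-dimensional irreps have character r^k -> 2*cos(2*pi*j*k/9), reflections -> 0.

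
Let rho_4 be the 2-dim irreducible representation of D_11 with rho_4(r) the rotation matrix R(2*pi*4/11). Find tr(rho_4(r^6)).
chi_{rho_4}(r^6) = 2*cos(2*pi*4*6/11) = 2*cos(48*pi/11)

Justification: rho_4(r^6) is rotation by angle 2*pi*4*6/11, whose trace is 2*cos(2*pi*4*6/11) = 2*cos(48*pi/11).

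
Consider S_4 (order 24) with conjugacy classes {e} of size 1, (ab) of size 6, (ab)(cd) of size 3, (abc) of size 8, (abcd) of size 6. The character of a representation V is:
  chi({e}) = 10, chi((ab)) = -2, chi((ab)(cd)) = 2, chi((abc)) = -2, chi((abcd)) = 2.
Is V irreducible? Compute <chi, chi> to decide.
Not irreducible (reducible): <chi, chi> = 8 > 1.

Argument: <chi, chi> = (1/|G|) sum_C |C| * |chi(C)|^2 = (1/24)[1*|10|^2 + 6*|-2|^2 + 3*|2|^2 + 8*|-2|^2 + 6*|2|^2]
  = (1/24)[(100) + (24) + (12) + (32) + (24)] = 192/24 = 8.
A character is irreducible iff <chi, chi> = 1, so this representation is reducible.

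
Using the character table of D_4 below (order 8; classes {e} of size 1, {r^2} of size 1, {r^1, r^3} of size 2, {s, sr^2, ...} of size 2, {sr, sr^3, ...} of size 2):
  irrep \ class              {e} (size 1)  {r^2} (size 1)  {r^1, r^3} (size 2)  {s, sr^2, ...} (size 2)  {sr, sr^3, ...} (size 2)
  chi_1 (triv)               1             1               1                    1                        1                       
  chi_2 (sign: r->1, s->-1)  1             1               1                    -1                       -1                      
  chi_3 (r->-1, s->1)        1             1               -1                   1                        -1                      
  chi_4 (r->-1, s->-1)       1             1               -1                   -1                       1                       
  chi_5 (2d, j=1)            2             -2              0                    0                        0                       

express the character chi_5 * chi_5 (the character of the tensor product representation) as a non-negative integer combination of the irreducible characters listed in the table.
chi_5 tensor chi_5 = chi_1 + chi_2 + chi_3 + chi_4 (all other irreducibles have multiplicity 0).

Solution. The character of a tensor product is the pointwise product (chi_5 * chi_5)(C) = chi_5(C) * chi_5(C):
  {e}: (2)*(2), {r^2}: (-2)*(-2), {r^1, r^3}: (0)*(0), {s, sr^2, ...}: (0)*(0), {sr, sr^3, ...}: (0)*(0)
so (chi_5 * chi_5) takes values
  {e} -> 4, {r^2} -> 4, {r^1, r^3} -> 0, {s, sr^2, ...} -> 0, {sr, sr^3, ...} -> 0.
Now take the inner product of this character with each irreducible chi from the table, <chi_5*chi_5, chi> = (1/8) sum_C |C| (chi_5*chi_5)(C) conj(chi(C)):
  <chi_5*chi_5, chi_1> = (1/8)[1*(4)*conj(1) + 1*(4)*conj(1) + 2*(0)*conj(1) + 2*(0)*conj(1) + 2*(0)*conj(1)]
      = (1/8)[(4) + (4) + (0) + (0) + (0)] = 8/8 = 1
  <chi_5*chi_5, chi_2> = (1/8)[1*(4)*conj(1) + 1*(4)*conj(1) + 2*(0)*conj(1) + 2*(0)*conj(-1) + 2*(0)*conj(-1)]
      = (1/8)[(4) + (4) + (0) + (0) + (0)] = 8/8 = 1
  <chi_5*chi_5, chi_3> = (1/8)[1*(4)*conj(1) + 1*(4)*conj(1) + 2*(0)*conj(-1) + 2*(0)*conj(1) + 2*(0)*conj(-1)]
      = (1/8)[(4) + (4) + (0) + (0) + (0)] = 8/8 = 1
  <chi_5*chi_5, chi_4> = (1/8)[1*(4)*conj(1) + 1*(4)*conj(1) + 2*(0)*conj(-1) + 2*(0)*conj(-1) + 2*(0)*conj(1)]
      = (1/8)[(4) + (4) + (0) + (0) + (0)] = 8/8 = 1
  <chi_5*chi_5, chi_5> = (1/8)[1*(4)*conj(2) + 1*(4)*conj(-2) + 2*(0)*conj(0) + 2*(0)*conj(0) + 2*(0)*conj(0)]
      = (1/8)[(8) + (-8) + (0) + (0) + (0)] = 0/8 = 0
Hence the multiplicities are chi_1: 1, chi_2: 1, chi_3: 1, chi_4: 1. Dimension check: dim(chi_5)*dim(chi_5) = 2*2 = 4 and sum (mult * dim) = 1*1 + 1*1 + 1*1 + 1*1 = 4.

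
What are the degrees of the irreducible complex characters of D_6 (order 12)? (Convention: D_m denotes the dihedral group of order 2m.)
Dimensions: 1, 1, 1, 1, 2, 2

There are 6 irreducibles (= number of conjugacy classes). Their dimensions d_i satisfy sum d_i^2 = |G| = 12: 1 + 1 + 1 + 1 + 4 + 4 = 12.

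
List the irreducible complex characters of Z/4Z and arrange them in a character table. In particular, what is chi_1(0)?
Character table of Z/4Z (irreps indexed chi_0,...,chi_3 with chi_k(m) = zeta_4^(k*m), zeta_4 = exp(2*pi*i/4)):
  irrep \ class  {0} (size 1)  {1} (size 1)  {2} (size 1)  {3} (size 1)
  chi_0          1             1             1             1           
  chi_1          1             I             -1            -I          
  chi_2          1             -1            1             -1          
  chi_3          1             -I            -1            I           

Spot check: chi_1(0) = zeta_4^(1*0) = zeta_4^0 = 1.

Solution. Z/4Z is abelian, so all 4 irreducible complex representations are 1-dimensional. They are given by chi_k(m) = zeta_4^(k*m) for k = 0,...,3. Row orthogonality: sum_m chi_k(m) conj(chi_l(m)) = 4 * [k = l].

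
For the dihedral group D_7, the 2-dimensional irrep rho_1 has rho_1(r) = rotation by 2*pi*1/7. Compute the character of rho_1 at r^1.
chi_{rho_1}(r^1) = 2*cos(2*pi*1*1/7) = 2*cos(2*pi/7)

Justification: rho_1(r^1) is rotation by angle 2*pi*1*1/7, whose trace is 2*cos(2*pi*1*1/7) = 2*cos(2*pi/7).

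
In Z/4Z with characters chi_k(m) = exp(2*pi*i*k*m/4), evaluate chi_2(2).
chi_2(2) = zeta_4^4 = 1

Argument: chi_2(2) = zeta_4^(2*2) = zeta_4^4. Since zeta_4^4 = 1, this equals zeta_4^0 = exp(2*pi*i*0/4) = 1.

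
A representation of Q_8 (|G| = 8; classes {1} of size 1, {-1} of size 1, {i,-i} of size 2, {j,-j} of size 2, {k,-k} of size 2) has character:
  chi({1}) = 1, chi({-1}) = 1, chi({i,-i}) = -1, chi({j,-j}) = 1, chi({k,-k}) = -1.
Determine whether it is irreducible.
Irreducible: <chi, chi> = 1.

Derivation: <chi, chi> = (1/|G|) sum_C |C| * |chi(C)|^2 = (1/8)[1*|1|^2 + 1*|1|^2 + 2*|-1|^2 + 2*|1|^2 + 2*|-1|^2]
  = (1/8)[(1) + (1) + (2) + (2) + (2)] = 8/8 = 1.
A character is irreducible iff <chi, chi> = 1, so this representation is irreducible.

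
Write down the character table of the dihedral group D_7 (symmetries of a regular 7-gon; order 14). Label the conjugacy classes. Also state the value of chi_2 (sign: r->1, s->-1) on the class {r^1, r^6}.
Conjugacy classes: {e} of size 1, {r^1, r^6} of size 2, {r^2, r^5} of size 2, {r^3, r^4} of size 2, {s, sr, ..., sr^6} of size 7.
Character table:
  irrep \ class              {e} (size 1)  {r^1, r^6} (size 2)  {r^2, r^5} (size 2)  {r^3, r^4} (size 2)  {s, sr, ..., sr^6} (size 7)
  chi_1 (triv)               1             1                    1                    1                    1                          
  chi_2 (sign: r->1, s->-1)  1             1                    1                    1                    -1                         
  chi_3 (2d, j=1)            2             2*cos(2*pi/7)        -2*cos(3*pi/7)       -2*cos(pi/7)         0                          
  chi_4 (2d, j=2)            2             -2*cos(3*pi/7)       -2*cos(pi/7)         2*cos(2*pi/7)        0                          
  chi_5 (2d, j=3)            2             -2*cos(pi/7)         2*cos(2*pi/7)        -2*cos(3*pi/7)       0                          

Spot check: chi_2 (sign: r->1, s->-1) on {r^1, r^6} = 1.

Proof sketch: D_7 has order 2*7 = 14 with 5 conjugacy classes, hence 5 irreducibles. Sum of squared dims 1 + 1 + 4 + 4 + 4 = 14 = |G|. Linear characters come from the abelianisation; the 2-dimensional irreps have character r^k -> 2*cos(2*pi*j*k/7), reflections -> 0.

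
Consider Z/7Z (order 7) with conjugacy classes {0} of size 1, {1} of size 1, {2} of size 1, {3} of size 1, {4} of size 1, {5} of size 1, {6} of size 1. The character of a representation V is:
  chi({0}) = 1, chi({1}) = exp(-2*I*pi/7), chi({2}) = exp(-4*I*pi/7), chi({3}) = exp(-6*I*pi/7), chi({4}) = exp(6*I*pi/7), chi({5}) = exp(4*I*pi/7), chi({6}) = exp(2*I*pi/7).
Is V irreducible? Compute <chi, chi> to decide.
Irreducible: <chi, chi> = 1.

Derivation: <chi, chi> = (1/|G|) sum_C |C| * |chi(C)|^2 = (1/7)[1*|1|^2 + 1*|exp(-2*I*pi/7)|^2 + 1*|exp(-4*I*pi/7)|^2 + 1*|exp(-6*I*pi/7)|^2 + 1*|exp(6*I*pi/7)|^2 + 1*|exp(4*I*pi/7)|^2 + 1*|exp(2*I*pi/7)|^2]
  = (1/7)[(1) + (1) + (1) + (1) + (1) + (1) + (1)] = 7/7 = 1.
(Exp terms are combined using exp(i*s)*conj(exp(i*t)) = exp(i*(s-t)), and sums of them are collapsed using the identity that for every m > 1 the m distinct m-th roots of unity sum to 0, e.g. 1 + exp(2*I*pi/3) + exp(-2*I*pi/3) = 0.)
A character is irreducible iff <chi, chi> = 1, so this representation is irreducible.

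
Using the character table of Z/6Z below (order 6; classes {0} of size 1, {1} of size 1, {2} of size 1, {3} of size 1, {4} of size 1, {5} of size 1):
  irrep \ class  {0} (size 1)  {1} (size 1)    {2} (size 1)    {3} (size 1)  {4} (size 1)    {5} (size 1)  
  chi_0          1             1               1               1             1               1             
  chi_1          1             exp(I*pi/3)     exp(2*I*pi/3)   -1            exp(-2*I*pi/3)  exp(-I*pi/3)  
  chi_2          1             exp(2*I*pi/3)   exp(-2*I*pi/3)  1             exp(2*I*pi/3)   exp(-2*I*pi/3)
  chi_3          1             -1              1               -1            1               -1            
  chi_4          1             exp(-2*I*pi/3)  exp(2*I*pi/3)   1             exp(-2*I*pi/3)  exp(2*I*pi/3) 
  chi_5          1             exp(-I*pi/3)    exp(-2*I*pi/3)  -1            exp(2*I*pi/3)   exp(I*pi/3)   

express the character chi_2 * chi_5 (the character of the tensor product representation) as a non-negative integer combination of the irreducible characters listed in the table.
chi_2 tensor chi_5 = chi_1 (all other irreducibles have multiplicity 0).

Justification: The character of a tensor product is the pointwise product (chi_2 * chi_5)(C) = chi_2(C) * chi_5(C):
  {0}: (1)*(1), {1}: (exp(2*I*pi/3))*(exp(-I*pi/3)), {2}: (exp(-2*I*pi/3))*(exp(-2*I*pi/3)), {3}: (1)*(-1), {4}: (exp(2*I*pi/3))*(exp(2*I*pi/3)), {5}: (exp(-2*I*pi/3))*(exp(I*pi/3))
so (chi_2 * chi_5) takes values
  {0} -> 1, {1} -> exp(I*pi/3), {2} -> exp(2*I*pi/3), {3} -> -1, {4} -> exp(-2*I*pi/3), {5} -> exp(-I*pi/3).
Now take the inner product of this character with each irreducible chi from the table, <chi_2*chi_5, chi> = (1/6) sum_C |C| (chi_2*chi_5)(C) conj(chi(C)):
  <chi_2*chi_5, chi_0> = (1/6)[1*(1)*conj(1) + 1*(exp(I*pi/3))*conj(1) + 1*(exp(2*I*pi/3))*conj(1) + 1*(-1)*conj(1) + 1*(exp(-2*I*pi/3))*conj(1) + 1*(exp(-I*pi/3))*conj(1)]
      = (1/6)[(1) + (exp(I*pi/3)) + (exp(2*I*pi/3)) + (-1) + (exp(-2*I*pi/3)) + (exp(-I*pi/3))] = 0/6 = 0
  <chi_2*chi_5, chi_1> = (1/6)[1*(1)*conj(1) + 1*(exp(I*pi/3))*conj(exp(I*pi/3)) + 1*(exp(2*I*pi/3))*conj(exp(2*I*pi/3)) + 1*(-1)*conj(-1) + 1*(exp(-2*I*pi/3))*conj(exp(-2*I*pi/3)) + 1*(exp(-I*pi/3))*conj(exp(-I*pi/3))]
      = (1/6)[(1) + (1) + (1) + (1) + (1) + (1)] = 6/6 = 1
  <chi_2*chi_5, chi_2> = (1/6)[1*(1)*conj(1) + 1*(exp(I*pi/3))*conj(exp(2*I*pi/3)) + 1*(exp(2*I*pi/3))*conj(exp(-2*I*pi/3)) + 1*(-1)*conj(1) + 1*(exp(-2*I*pi/3))*conj(exp(2*I*pi/3)) + 1*(exp(-I*pi/3))*conj(exp(-2*I*pi/3))]
      = (1/6)[(1) + (exp(-I*pi/3)) + (exp(-2*I*pi/3)) + (-1) + (exp(2*I*pi/3)) + (exp(I*pi/3))] = 0/6 = 0
  <chi_2*chi_5, chi_3> = (1/6)[1*(1)*conj(1) + 1*(exp(I*pi/3))*conj(-1) + 1*(exp(2*I*pi/3))*conj(1) + 1*(-1)*conj(-1) + 1*(exp(-2*I*pi/3))*conj(1) + 1*(exp(-I*pi/3))*conj(-1)]
      = (1/6)[(1) + (-exp(I*pi/3)) + (exp(2*I*pi/3)) + (1) + (exp(-2*I*pi/3)) + (-exp(-I*pi/3))] = 0/6 = 0
  <chi_2*chi_5, chi_4> = (1/6)[1*(1)*conj(1) + 1*(exp(I*pi/3))*conj(exp(-2*I*pi/3)) + 1*(exp(2*I*pi/3))*conj(exp(2*I*pi/3)) + 1*(-1)*conj(1) + 1*(exp(-2*I*pi/3))*conj(exp(-2*I*pi/3)) + 1*(exp(-I*pi/3))*conj(exp(2*I*pi/3))]
      = (1/6)[(1) + (-1) + (1) + (-1) + (1) + (-1)] = 0/6 = 0
  <chi_2*chi_5, chi_5> = (1/6)[1*(1)*conj(1) + 1*(exp(I*pi/3))*conj(exp(-I*pi/3)) + 1*(exp(2*I*pi/3))*conj(exp(-2*I*pi/3)) + 1*(-1)*conj(-1) + 1*(exp(-2*I*pi/3))*conj(exp(2*I*pi/3)) + 1*(exp(-I*pi/3))*conj(exp(I*pi/3))]
      = (1/6)[(1) + (exp(2*I*pi/3)) + (exp(-2*I*pi/3)) + (1) + (exp(2*I*pi/3)) + (exp(-2*I*pi/3))] = 0/6 = 0
(Exp terms are combined using exp(i*s)*conj(exp(i*t)) = exp(i*(s-t)), and sums of them are collapsed using the identity that for every m > 1 the m distinct m-th roots of unity sum to 0, e.g. 1 + exp(2*I*pi/3) + exp(-2*I*pi/3) = 0.)
Hence the multiplicities are chi_1: 1. Dimension check: dim(chi_2)*dim(chi_5) = 1*1 = 1 and sum (mult * dim) = 1*1 = 1.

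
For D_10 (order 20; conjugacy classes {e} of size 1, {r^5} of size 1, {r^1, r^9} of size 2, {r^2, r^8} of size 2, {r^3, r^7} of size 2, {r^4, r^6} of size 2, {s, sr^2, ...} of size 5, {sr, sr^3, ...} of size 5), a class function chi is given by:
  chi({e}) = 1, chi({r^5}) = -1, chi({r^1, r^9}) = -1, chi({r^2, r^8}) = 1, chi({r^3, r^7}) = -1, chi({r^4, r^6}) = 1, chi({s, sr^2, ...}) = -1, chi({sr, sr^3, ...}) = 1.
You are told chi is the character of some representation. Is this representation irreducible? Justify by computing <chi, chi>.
Irreducible: <chi, chi> = 1.

Proof sketch: <chi, chi> = (1/|G|) sum_C |C| * |chi(C)|^2 = (1/20)[1*|1|^2 + 1*|-1|^2 + 2*|-1|^2 + 2*|1|^2 + 2*|-1|^2 + 2*|1|^2 + 5*|-1|^2 + 5*|1|^2]
  = (1/20)[(1) + (1) + (2) + (2) + (2) + (2) + (5) + (5)] = 20/20 = 1.
A character is irreducible iff <chi, chi> = 1, so this representation is irreducible.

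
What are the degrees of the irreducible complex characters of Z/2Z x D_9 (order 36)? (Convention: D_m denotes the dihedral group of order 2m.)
Dimensions: 1, 1, 1, 1, 2, 2, 2, 2, 2, 2, 2, 2

Derivation: There are 12 irreducibles (= number of conjugacy classes). Their dimensions d_i satisfy sum d_i^2 = |G| = 36: 1 + 1 + 1 + 1 + 4 + 4 + 4 + 4 + 4 + 4 + 4 + 4 = 36. (For the product with Z/2Z: each of the 2 1-dim characters of Z/2Z tensors with each irrep of D_9, giving 2 copies of each D_9-dimension.)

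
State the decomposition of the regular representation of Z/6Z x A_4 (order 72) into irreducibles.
Each irreducible V_i of dimension d_i appears with multiplicity d_i, i.e. rho_reg = (direct sum over all irreducibles V_i) d_i V_i. The irreducible dimensions for Z/6Z x A_4 are 1, 1, 1, 1, 1, 1, 1, 1, 1, 1, 1, 1, 1, 1, 1, 1, 1, 1, 3, 3, 3, 3, 3, 3: 18 irreducibles of dimension 1, each with multiplicity 1; 6 irreducibles of dimension 3, each with multiplicity 3. Total dimension 18*1*1 + 6*3*3 = 72 = |G|.

Why: General theorem: in the regular representation of a finite group G, each irreducible appears with multiplicity equal to its dimension. Check: dim(rho_reg) = sum d_i^2 = 1 + 1 + 1 + 1 + 1 + 1 + 1 + 1 + 1 + 1 + 1 + 1 + 1 + 1 + 1 + 1 + 1 + 1 + 9 + 9 + 9 + 9 + 9 + 9 = 72 = |G|.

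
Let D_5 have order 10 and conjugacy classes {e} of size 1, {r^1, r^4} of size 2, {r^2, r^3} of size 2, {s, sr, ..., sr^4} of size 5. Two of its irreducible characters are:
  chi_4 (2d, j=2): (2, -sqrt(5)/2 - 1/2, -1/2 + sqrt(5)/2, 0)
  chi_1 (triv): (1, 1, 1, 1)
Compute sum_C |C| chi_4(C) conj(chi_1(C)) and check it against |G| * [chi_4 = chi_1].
Sum = 0; so <chi_4, chi_1> = 0 (distinct irreducibles are orthogonal).

Argument: Compute term by term over conjugacy classes (|C| * chi_4(C) * conj(chi_1(C))):
  1*(2)*conj(1) + 2*(-sqrt(5)/2 - 1/2)*conj(1) + 2*(-1/2 + sqrt(5)/2)*conj(1) + 5*(0)*conj(1)
  = (2) + (-sqrt(5) - 1) + (-1 + sqrt(5)) + (0)
  = 0.
Dividing by |G| = 10 gives 0/10 = 0, matching the row-orthogonality relation <chi_4, chi_1> = [chi_4 = chi_1].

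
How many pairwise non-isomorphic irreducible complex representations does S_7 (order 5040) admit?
15

Proof sketch: The number of irreducible complex representations of a finite group equals its number of conjugacy classes. Conjugacy classes in S_7 correspond to cycle types, i.e. partitions of 7; there are p(7) = 15 of them, so S_7 (order 5040) has exactly 15 irreducible complex representations.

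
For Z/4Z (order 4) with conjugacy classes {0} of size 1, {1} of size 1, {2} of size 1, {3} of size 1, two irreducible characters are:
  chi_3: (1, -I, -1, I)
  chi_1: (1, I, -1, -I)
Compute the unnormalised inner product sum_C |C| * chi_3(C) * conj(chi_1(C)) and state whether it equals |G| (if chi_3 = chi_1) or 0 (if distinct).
Sum = 0; so <chi_3, chi_1> = 0 (distinct irreducibles are orthogonal).

Explanation: Compute term by term over conjugacy classes (|C| * chi_3(C) * conj(chi_1(C))):
  1*(1)*conj(1) + 1*(-I)*conj(I) + 1*(-1)*conj(-1) + 1*(I)*conj(-I)
  = (1) + (-1) + (1) + (-1)
  = 0.
(Exp terms are combined using exp(i*s)*conj(exp(i*t)) = exp(i*(s-t)), and sums of them are collapsed using the identity that for every m > 1 the m distinct m-th roots of unity sum to 0, e.g. 1 + exp(2*I*pi/3) + exp(-2*I*pi/3) = 0.)
Dividing by |G| = 4 gives 0/4 = 0, matching the row-orthogonality relation <chi_3, chi_1> = [chi_3 = chi_1].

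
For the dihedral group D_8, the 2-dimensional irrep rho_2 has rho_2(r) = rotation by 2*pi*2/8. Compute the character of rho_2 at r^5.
chi_{rho_2}(r^5) = 2*cos(2*pi*2*5/8) = 0

Solution. rho_2(r^5) is rotation by angle 2*pi*2*5/8, whose trace is 2*cos(2*pi*2*5/8) = 0.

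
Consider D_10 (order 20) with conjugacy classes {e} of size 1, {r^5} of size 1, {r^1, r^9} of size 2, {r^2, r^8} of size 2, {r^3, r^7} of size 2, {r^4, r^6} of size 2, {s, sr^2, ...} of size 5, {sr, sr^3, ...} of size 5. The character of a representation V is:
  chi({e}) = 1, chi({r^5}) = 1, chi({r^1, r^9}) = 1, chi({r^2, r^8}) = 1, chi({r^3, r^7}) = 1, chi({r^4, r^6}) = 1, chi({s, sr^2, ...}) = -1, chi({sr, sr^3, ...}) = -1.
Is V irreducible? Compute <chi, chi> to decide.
Irreducible: <chi, chi> = 1.

Derivation: <chi, chi> = (1/|G|) sum_C |C| * |chi(C)|^2 = (1/20)[1*|1|^2 + 1*|1|^2 + 2*|1|^2 + 2*|1|^2 + 2*|1|^2 + 2*|1|^2 + 5*|-1|^2 + 5*|-1|^2]
  = (1/20)[(1) + (1) + (2) + (2) + (2) + (2) + (5) + (5)] = 20/20 = 1.
A character is irreducible iff <chi, chi> = 1, so this representation is irreducible.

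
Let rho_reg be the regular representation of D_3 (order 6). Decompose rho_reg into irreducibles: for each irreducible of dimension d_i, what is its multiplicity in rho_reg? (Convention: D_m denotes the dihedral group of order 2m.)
Each irreducible V_i of dimension d_i appears with multiplicity d_i, i.e. rho_reg = (direct sum over all irreducibles V_i) d_i V_i. The irreducible dimensions for D_3 are 1, 1, 2: 2 irreducibles of dimension 1, each with multiplicity 1; 1 irreducible of dimension 2, with multiplicity 2. Total dimension 2*1*1 + 1*2*2 = 6 = |G|.

Reasoning: General theorem: in the regular representation of a finite group G, each irreducible appears with multiplicity equal to its dimension. Check: dim(rho_reg) = sum d_i^2 = 1 + 1 + 4 = 6 = |G|.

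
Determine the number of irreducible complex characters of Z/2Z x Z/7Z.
14

Proof sketch: The number of irreducible complex representations of a finite group equals its number of conjugacy classes. Z/2Z x Z/7Z is abelian of order 14, so every element is its own conjugacy class: 14 classes, so Z/2Z x Z/7Z (order 14) has exactly 14 irreducible complex representations.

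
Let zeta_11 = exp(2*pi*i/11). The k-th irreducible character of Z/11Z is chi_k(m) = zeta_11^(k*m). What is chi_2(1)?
chi_2(1) = zeta_11^2 = exp(4*I*pi/11)

Reasoning: chi_2(1) = zeta_11^(2*1) = zeta_11^2. Since zeta_11^11 = 1, this equals zeta_11^2 = exp(2*pi*i*2/11) = exp(4*I*pi/11).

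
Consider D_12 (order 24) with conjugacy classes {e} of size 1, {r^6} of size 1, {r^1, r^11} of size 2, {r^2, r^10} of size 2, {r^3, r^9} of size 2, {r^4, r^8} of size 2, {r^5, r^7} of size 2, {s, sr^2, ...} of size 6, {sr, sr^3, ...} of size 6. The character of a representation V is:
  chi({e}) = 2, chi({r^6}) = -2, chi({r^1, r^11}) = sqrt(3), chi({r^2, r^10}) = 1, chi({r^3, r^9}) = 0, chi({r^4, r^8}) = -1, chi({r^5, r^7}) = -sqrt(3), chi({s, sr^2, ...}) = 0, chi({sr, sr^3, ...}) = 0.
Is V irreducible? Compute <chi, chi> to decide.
Irreducible: <chi, chi> = 1.

Proof sketch: <chi, chi> = (1/|G|) sum_C |C| * |chi(C)|^2 = (1/24)[1*|2|^2 + 1*|-2|^2 + 2*|sqrt(3)|^2 + 2*|1|^2 + 2*|0|^2 + 2*|-1|^2 + 2*|-sqrt(3)|^2 + 6*|0|^2 + 6*|0|^2]
  = (1/24)[(4) + (4) + (6) + (2) + (0) + (2) + (6) + (0) + (0)] = 24/24 = 1.
A character is irreducible iff <chi, chi> = 1, so this representation is irreducible.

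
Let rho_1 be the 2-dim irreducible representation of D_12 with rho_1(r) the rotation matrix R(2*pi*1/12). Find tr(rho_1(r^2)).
chi_{rho_1}(r^2) = 2*cos(2*pi*1*2/12) = 1

Details: rho_1(r^2) is rotation by angle 2*pi*1*2/12, whose trace is 2*cos(2*pi*1*2/12) = 1.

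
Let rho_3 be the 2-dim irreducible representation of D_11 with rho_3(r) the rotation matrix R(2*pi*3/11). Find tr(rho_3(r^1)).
chi_{rho_3}(r^1) = 2*cos(2*pi*3*1/11) = -2*cos(5*pi/11)

Justification: rho_3(r^1) is rotation by angle 2*pi*3*1/11, whose trace is 2*cos(2*pi*3*1/11) = -2*cos(5*pi/11).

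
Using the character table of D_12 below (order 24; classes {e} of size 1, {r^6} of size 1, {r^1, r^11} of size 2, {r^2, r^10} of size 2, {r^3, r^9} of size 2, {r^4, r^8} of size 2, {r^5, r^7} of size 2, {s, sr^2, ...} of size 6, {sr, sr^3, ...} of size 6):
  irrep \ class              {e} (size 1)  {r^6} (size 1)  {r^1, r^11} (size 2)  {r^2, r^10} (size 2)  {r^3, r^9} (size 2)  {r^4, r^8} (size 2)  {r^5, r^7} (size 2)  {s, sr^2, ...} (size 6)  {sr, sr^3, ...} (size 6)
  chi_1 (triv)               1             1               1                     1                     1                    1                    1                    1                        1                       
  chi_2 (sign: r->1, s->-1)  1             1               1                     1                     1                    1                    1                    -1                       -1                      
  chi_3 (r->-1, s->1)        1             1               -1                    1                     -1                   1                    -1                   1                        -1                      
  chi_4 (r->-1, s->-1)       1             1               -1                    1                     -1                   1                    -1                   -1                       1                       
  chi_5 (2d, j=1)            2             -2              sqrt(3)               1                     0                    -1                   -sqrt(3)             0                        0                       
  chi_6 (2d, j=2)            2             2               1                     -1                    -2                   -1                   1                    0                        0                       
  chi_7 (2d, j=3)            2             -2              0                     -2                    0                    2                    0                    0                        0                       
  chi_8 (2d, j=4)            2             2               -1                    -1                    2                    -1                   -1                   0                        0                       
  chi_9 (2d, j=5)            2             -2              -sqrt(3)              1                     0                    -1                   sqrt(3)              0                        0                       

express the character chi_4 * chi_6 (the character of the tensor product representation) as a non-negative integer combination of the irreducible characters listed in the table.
chi_4 tensor chi_6 = chi_8 (all other irreducibles have multiplicity 0).

Details: The character of a tensor product is the pointwise product (chi_4 * chi_6)(C) = chi_4(C) * chi_6(C):
  {e}: (1)*(2), {r^6}: (1)*(2), {r^1, r^11}: (-1)*(1), {r^2, r^10}: (1)*(-1), {r^3, r^9}: (-1)*(-2), {r^4, r^8}: (1)*(-1), {r^5, r^7}: (-1)*(1), {s, sr^2, ...}: (-1)*(0), {sr, sr^3, ...}: (1)*(0)
so (chi_4 * chi_6) takes values
  {e} -> 2, {r^6} -> 2, {r^1, r^11} -> -1, {r^2, r^10} -> -1, {r^3, r^9} -> 2, {r^4, r^8} -> -1, {r^5, r^7} -> -1, {s, sr^2, ...} -> 0, {sr, sr^3, ...} -> 0.
Now take the inner product of this character with each irreducible chi from the table, <chi_4*chi_6, chi> = (1/24) sum_C |C| (chi_4*chi_6)(C) conj(chi(C)):
  <chi_4*chi_6, chi_1> = (1/24)[1*(2)*conj(1) + 1*(2)*conj(1) + 2*(-1)*conj(1) + 2*(-1)*conj(1) + 2*(2)*conj(1) + 2*(-1)*conj(1) + 2*(-1)*conj(1) + 6*(0)*conj(1) + 6*(0)*conj(1)]
      = (1/24)[(2) + (2) + (-2) + (-2) + (4) + (-2) + (-2) + (0) + (0)] = 0/24 = 0
  <chi_4*chi_6, chi_2> = (1/24)[1*(2)*conj(1) + 1*(2)*conj(1) + 2*(-1)*conj(1) + 2*(-1)*conj(1) + 2*(2)*conj(1) + 2*(-1)*conj(1) + 2*(-1)*conj(1) + 6*(0)*conj(-1) + 6*(0)*conj(-1)]
      = (1/24)[(2) + (2) + (-2) + (-2) + (4) + (-2) + (-2) + (0) + (0)] = 0/24 = 0
  <chi_4*chi_6, chi_3> = (1/24)[1*(2)*conj(1) + 1*(2)*conj(1) + 2*(-1)*conj(-1) + 2*(-1)*conj(1) + 2*(2)*conj(-1) + 2*(-1)*conj(1) + 2*(-1)*conj(-1) + 6*(0)*conj(1) + 6*(0)*conj(-1)]
      = (1/24)[(2) + (2) + (2) + (-2) + (-4) + (-2) + (2) + (0) + (0)] = 0/24 = 0
  <chi_4*chi_6, chi_4> = (1/24)[1*(2)*conj(1) + 1*(2)*conj(1) + 2*(-1)*conj(-1) + 2*(-1)*conj(1) + 2*(2)*conj(-1) + 2*(-1)*conj(1) + 2*(-1)*conj(-1) + 6*(0)*conj(-1) + 6*(0)*conj(1)]
      = (1/24)[(2) + (2) + (2) + (-2) + (-4) + (-2) + (2) + (0) + (0)] = 0/24 = 0
  <chi_4*chi_6, chi_5> = (1/24)[1*(2)*conj(2) + 1*(2)*conj(-2) + 2*(-1)*conj(sqrt(3)) + 2*(-1)*conj(1) + 2*(2)*conj(0) + 2*(-1)*conj(-1) + 2*(-1)*conj(-sqrt(3)) + 6*(0)*conj(0) + 6*(0)*conj(0)]
      = (1/24)[(4) + (-4) + (-2*sqrt(3)) + (-2) + (0) + (2) + (2*sqrt(3)) + (0) + (0)] = 0/24 = 0
  <chi_4*chi_6, chi_6> = (1/24)[1*(2)*conj(2) + 1*(2)*conj(2) + 2*(-1)*conj(1) + 2*(-1)*conj(-1) + 2*(2)*conj(-2) + 2*(-1)*conj(-1) + 2*(-1)*conj(1) + 6*(0)*conj(0) + 6*(0)*conj(0)]
      = (1/24)[(4) + (4) + (-2) + (2) + (-8) + (2) + (-2) + (0) + (0)] = 0/24 = 0
  <chi_4*chi_6, chi_7> = (1/24)[1*(2)*conj(2) + 1*(2)*conj(-2) + 2*(-1)*conj(0) + 2*(-1)*conj(-2) + 2*(2)*conj(0) + 2*(-1)*conj(2) + 2*(-1)*conj(0) + 6*(0)*conj(0) + 6*(0)*conj(0)]
      = (1/24)[(4) + (-4) + (0) + (4) + (0) + (-4) + (0) + (0) + (0)] = 0/24 = 0
  <chi_4*chi_6, chi_8> = (1/24)[1*(2)*conj(2) + 1*(2)*conj(2) + 2*(-1)*conj(-1) + 2*(-1)*conj(-1) + 2*(2)*conj(2) + 2*(-1)*conj(-1) + 2*(-1)*conj(-1) + 6*(0)*conj(0) + 6*(0)*conj(0)]
      = (1/24)[(4) + (4) + (2) + (2) + (8) + (2) + (2) + (0) + (0)] = 24/24 = 1
  <chi_4*chi_6, chi_9> = (1/24)[1*(2)*conj(2) + 1*(2)*conj(-2) + 2*(-1)*conj(-sqrt(3)) + 2*(-1)*conj(1) + 2*(2)*conj(0) + 2*(-1)*conj(-1) + 2*(-1)*conj(sqrt(3)) + 6*(0)*conj(0) + 6*(0)*conj(0)]
      = (1/24)[(4) + (-4) + (2*sqrt(3)) + (-2) + (0) + (2) + (-2*sqrt(3)) + (0) + (0)] = 0/24 = 0
Hence the multiplicities are chi_8: 1. Dimension check: dim(chi_4)*dim(chi_6) = 1*2 = 2 and sum (mult * dim) = 1*2 = 2.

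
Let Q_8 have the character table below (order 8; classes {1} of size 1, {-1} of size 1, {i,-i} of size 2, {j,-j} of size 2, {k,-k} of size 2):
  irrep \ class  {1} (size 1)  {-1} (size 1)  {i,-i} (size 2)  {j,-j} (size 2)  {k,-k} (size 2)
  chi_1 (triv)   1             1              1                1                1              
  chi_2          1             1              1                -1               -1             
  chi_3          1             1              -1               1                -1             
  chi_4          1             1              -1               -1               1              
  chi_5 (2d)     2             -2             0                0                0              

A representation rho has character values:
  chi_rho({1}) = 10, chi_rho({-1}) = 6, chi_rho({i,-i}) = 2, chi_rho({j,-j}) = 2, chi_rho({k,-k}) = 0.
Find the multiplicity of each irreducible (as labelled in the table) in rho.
Multiplicities: chi_1: 3, chi_2: 2, chi_3: 2, chi_4: 1, chi_5: 1.

Solution. Use <chi_rho, chi> = (1/|G|) sum_C |C| * chi_rho(C) * conj(chi(C)) with |G| = 8 for each irreducible chi in the table:
  <chi_rho, chi_1> = (1/8)[1*(10)*conj(1) + 1*(6)*conj(1) + 2*(2)*conj(1) + 2*(2)*conj(1) + 2*(0)*conj(1)]
      = (1/8)[(10) + (6) + (4) + (4) + (0)] = 24/8 = 3
  <chi_rho, chi_2> = (1/8)[1*(10)*conj(1) + 1*(6)*conj(1) + 2*(2)*conj(1) + 2*(2)*conj(-1) + 2*(0)*conj(-1)]
      = (1/8)[(10) + (6) + (4) + (-4) + (0)] = 16/8 = 2
  <chi_rho, chi_3> = (1/8)[1*(10)*conj(1) + 1*(6)*conj(1) + 2*(2)*conj(-1) + 2*(2)*conj(1) + 2*(0)*conj(-1)]
      = (1/8)[(10) + (6) + (-4) + (4) + (0)] = 16/8 = 2
  <chi_rho, chi_4> = (1/8)[1*(10)*conj(1) + 1*(6)*conj(1) + 2*(2)*conj(-1) + 2*(2)*conj(-1) + 2*(0)*conj(1)]
      = (1/8)[(10) + (6) + (-4) + (-4) + (0)] = 8/8 = 1
  <chi_rho, chi_5> = (1/8)[1*(10)*conj(2) + 1*(6)*conj(-2) + 2*(2)*conj(0) + 2*(2)*conj(0) + 2*(0)*conj(0)]
      = (1/8)[(20) + (-12) + (0) + (0) + (0)] = 8/8 = 1
Dimension check: dim(rho) = sum (mult * dim) = 3*1 + 2*1 + 2*1 + 1*1 + 1*2 = 10 = chi_rho(e) = 10.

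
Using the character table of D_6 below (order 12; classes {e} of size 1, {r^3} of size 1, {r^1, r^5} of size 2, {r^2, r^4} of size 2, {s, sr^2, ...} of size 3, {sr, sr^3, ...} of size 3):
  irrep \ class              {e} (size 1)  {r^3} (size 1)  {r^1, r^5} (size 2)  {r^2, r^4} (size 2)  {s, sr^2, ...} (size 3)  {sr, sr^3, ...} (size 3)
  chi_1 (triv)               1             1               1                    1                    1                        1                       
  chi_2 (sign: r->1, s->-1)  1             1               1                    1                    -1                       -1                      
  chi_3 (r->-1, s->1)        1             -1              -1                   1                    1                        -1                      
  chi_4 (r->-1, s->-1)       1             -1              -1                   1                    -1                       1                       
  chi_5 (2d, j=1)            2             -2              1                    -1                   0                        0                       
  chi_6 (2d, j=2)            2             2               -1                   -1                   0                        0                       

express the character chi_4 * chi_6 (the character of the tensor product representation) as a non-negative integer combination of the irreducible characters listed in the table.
chi_4 tensor chi_6 = chi_5 (all other irreducibles have multiplicity 0).

Proof sketch: The character of a tensor product is the pointwise product (chi_4 * chi_6)(C) = chi_4(C) * chi_6(C):
  {e}: (1)*(2), {r^3}: (-1)*(2), {r^1, r^5}: (-1)*(-1), {r^2, r^4}: (1)*(-1), {s, sr^2, ...}: (-1)*(0), {sr, sr^3, ...}: (1)*(0)
so (chi_4 * chi_6) takes values
  {e} -> 2, {r^3} -> -2, {r^1, r^5} -> 1, {r^2, r^4} -> -1, {s, sr^2, ...} -> 0, {sr, sr^3, ...} -> 0.
Now take the inner product of this character with each irreducible chi from the table, <chi_4*chi_6, chi> = (1/12) sum_C |C| (chi_4*chi_6)(C) conj(chi(C)):
  <chi_4*chi_6, chi_1> = (1/12)[1*(2)*conj(1) + 1*(-2)*conj(1) + 2*(1)*conj(1) + 2*(-1)*conj(1) + 3*(0)*conj(1) + 3*(0)*conj(1)]
      = (1/12)[(2) + (-2) + (2) + (-2) + (0) + (0)] = 0/12 = 0
  <chi_4*chi_6, chi_2> = (1/12)[1*(2)*conj(1) + 1*(-2)*conj(1) + 2*(1)*conj(1) + 2*(-1)*conj(1) + 3*(0)*conj(-1) + 3*(0)*conj(-1)]
      = (1/12)[(2) + (-2) + (2) + (-2) + (0) + (0)] = 0/12 = 0
  <chi_4*chi_6, chi_3> = (1/12)[1*(2)*conj(1) + 1*(-2)*conj(-1) + 2*(1)*conj(-1) + 2*(-1)*conj(1) + 3*(0)*conj(1) + 3*(0)*conj(-1)]
      = (1/12)[(2) + (2) + (-2) + (-2) + (0) + (0)] = 0/12 = 0
  <chi_4*chi_6, chi_4> = (1/12)[1*(2)*conj(1) + 1*(-2)*conj(-1) + 2*(1)*conj(-1) + 2*(-1)*conj(1) + 3*(0)*conj(-1) + 3*(0)*conj(1)]
      = (1/12)[(2) + (2) + (-2) + (-2) + (0) + (0)] = 0/12 = 0
  <chi_4*chi_6, chi_5> = (1/12)[1*(2)*conj(2) + 1*(-2)*conj(-2) + 2*(1)*conj(1) + 2*(-1)*conj(-1) + 3*(0)*conj(0) + 3*(0)*conj(0)]
      = (1/12)[(4) + (4) + (2) + (2) + (0) + (0)] = 12/12 = 1
  <chi_4*chi_6, chi_6> = (1/12)[1*(2)*conj(2) + 1*(-2)*conj(2) + 2*(1)*conj(-1) + 2*(-1)*conj(-1) + 3*(0)*conj(0) + 3*(0)*conj(0)]
      = (1/12)[(4) + (-4) + (-2) + (2) + (0) + (0)] = 0/12 = 0
Hence the multiplicities are chi_5: 1. Dimension check: dim(chi_4)*dim(chi_6) = 1*2 = 2 and sum (mult * dim) = 1*2 = 2.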